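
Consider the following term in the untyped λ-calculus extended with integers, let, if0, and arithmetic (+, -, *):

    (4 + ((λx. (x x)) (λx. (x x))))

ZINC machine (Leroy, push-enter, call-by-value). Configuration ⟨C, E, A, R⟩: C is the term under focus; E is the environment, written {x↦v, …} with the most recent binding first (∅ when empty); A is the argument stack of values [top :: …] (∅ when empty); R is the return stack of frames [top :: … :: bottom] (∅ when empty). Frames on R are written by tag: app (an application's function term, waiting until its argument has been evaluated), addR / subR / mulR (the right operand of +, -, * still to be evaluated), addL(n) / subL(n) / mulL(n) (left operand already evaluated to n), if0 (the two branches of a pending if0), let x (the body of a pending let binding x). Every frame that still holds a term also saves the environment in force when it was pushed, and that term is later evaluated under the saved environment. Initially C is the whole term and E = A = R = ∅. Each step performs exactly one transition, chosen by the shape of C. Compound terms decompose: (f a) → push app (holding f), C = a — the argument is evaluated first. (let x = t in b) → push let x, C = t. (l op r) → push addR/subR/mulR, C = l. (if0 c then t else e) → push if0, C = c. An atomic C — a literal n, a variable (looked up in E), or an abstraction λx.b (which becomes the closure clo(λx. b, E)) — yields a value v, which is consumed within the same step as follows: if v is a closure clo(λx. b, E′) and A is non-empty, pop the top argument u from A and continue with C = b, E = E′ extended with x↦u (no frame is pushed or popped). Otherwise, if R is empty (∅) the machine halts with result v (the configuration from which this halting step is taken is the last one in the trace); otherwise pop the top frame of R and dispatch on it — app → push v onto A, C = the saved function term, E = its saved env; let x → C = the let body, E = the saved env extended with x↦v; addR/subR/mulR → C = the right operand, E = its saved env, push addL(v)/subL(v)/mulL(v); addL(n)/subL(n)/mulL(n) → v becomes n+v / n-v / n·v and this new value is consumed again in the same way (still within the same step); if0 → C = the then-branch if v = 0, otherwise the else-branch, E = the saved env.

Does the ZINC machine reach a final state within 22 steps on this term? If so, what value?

Answer: DIVERGES (no final state within 22 steps)

Derivation:
step 0: <C=(4 + ((λx. (x x)) (λx. (x x)))), E=∅, A=∅, R=∅>
step 1: <C=4, E=∅, A=∅, R=[addR]>
step 2: <C=((λx. (x x)) (λx. (x x))), E=∅, A=∅, R=[addL(4)]>
step 3: <C=(λx. (x x)), E=∅, A=∅, R=[app :: addL(4)]>
step 4: <C=(λx. (x x)), E=∅, A=[clo(λx. (x x), ∅)], R=[addL(4)]>
step 5: <C=(x x), E={x↦clo(λx. (x x), ∅)}, A=∅, R=[addL(4)]>
step 6: <C=x, E={x↦clo(λx. (x x), ∅)}, A=∅, R=[app :: addL(4)]>
step 7: <C=x, E={x↦clo(λx. (x x), ∅)}, A=[clo(λx. (x x), ∅)], R=[addL(4)]>
… configuration repeats with period 3 (steps 5–7 recur indefinitely) …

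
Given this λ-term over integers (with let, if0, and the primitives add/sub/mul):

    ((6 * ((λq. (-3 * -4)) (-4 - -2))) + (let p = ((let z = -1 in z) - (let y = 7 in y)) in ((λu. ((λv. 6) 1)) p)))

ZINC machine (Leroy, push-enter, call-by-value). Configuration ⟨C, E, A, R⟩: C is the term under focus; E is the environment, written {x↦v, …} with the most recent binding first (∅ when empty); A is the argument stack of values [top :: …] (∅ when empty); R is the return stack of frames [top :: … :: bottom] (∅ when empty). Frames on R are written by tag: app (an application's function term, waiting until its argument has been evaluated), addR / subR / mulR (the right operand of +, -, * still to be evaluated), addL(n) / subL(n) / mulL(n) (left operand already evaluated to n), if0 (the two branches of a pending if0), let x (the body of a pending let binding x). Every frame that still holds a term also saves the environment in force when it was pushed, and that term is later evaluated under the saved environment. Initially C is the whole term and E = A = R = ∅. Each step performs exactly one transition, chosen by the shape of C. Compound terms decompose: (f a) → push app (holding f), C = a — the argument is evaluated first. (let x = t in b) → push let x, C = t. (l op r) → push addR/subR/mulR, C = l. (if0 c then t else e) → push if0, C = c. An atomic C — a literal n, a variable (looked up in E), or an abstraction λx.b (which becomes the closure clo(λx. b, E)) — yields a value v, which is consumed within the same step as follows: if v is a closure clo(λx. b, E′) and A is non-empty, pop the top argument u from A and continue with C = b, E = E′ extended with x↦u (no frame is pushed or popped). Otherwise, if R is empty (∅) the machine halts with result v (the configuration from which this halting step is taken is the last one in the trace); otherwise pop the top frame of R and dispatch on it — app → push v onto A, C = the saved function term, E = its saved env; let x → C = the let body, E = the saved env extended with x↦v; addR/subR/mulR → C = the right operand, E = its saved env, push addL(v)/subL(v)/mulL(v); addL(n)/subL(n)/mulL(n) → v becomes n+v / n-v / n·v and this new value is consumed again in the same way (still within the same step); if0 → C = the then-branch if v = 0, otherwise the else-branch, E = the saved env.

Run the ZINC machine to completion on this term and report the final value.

step 0: [C=((6 * ((λq. (-3 * -4)) (-4 - -2))) + (let p = ((let z = -1 in z) - (let y = 7 in y)) in ((λu. ((λv. 6) 1)) p))) | E=∅ | A=∅ | R=∅]
step 1: [C=(6 * ((λq. (-3 * -4)) (-4 - -2))) | E=∅ | A=∅ | R=[addR]]
step 2: [C=6 | E=∅ | A=∅ | R=[mulR :: addR]]
step 3: [C=((λq. (-3 * -4)) (-4 - -2)) | E=∅ | A=∅ | R=[mulL(6) :: addR]]
step 4: [C=(-4 - -2) | E=∅ | A=∅ | R=[app :: mulL(6) :: addR]]
step 5: [C=-4 | E=∅ | A=∅ | R=[subR :: app :: mulL(6) :: addR]]
step 6: [C=-2 | E=∅ | A=∅ | R=[subL(-4) :: app :: mulL(6) :: addR]]
step 7: [C=(λq. (-3 * -4)) | E=∅ | A=[-2] | R=[mulL(6) :: addR]]
step 8: [C=(-3 * -4) | E={q↦-2} | A=∅ | R=[mulL(6) :: addR]]
step 9: [C=-3 | E={q↦-2} | A=∅ | R=[mulR :: mulL(6) :: addR]]
step 10: [C=-4 | E={q↦-2} | A=∅ | R=[mulL(-3) :: mulL(6) :: addR]]
step 11: [C=(let p = ((let z = -1 in z) - (let y = 7 in y)) in ((λu. ((λv. 6) 1)) p)) | E=∅ | A=∅ | R=[addL(72)]]
step 12: [C=((let z = -1 in z) - (let y = 7 in y)) | E=∅ | A=∅ | R=[let p :: addL(72)]]
step 13: [C=(let z = -1 in z) | E=∅ | A=∅ | R=[subR :: let p :: addL(72)]]
step 14: [C=-1 | E=∅ | A=∅ | R=[let z :: subR :: let p :: addL(72)]]
step 15: [C=z | E={z↦-1} | A=∅ | R=[subR :: let p :: addL(72)]]
step 16: [C=(let y = 7 in y) | E=∅ | A=∅ | R=[subL(-1) :: let p :: addL(72)]]
step 17: [C=7 | E=∅ | A=∅ | R=[let y :: subL(-1) :: let p :: addL(72)]]
step 18: [C=y | E={y↦7} | A=∅ | R=[subL(-1) :: let p :: addL(72)]]
step 19: [C=((λu. ((λv. 6) 1)) p) | E={p↦-8} | A=∅ | R=[addL(72)]]
step 20: [C=p | E={p↦-8} | A=∅ | R=[app :: addL(72)]]
step 21: [C=(λu. ((λv. 6) 1)) | E={p↦-8} | A=[-8] | R=[addL(72)]]
step 22: [C=((λv. 6) 1) | E={u↦-8, p↦-8} | A=∅ | R=[addL(72)]]
step 23: [C=1 | E={u↦-8, p↦-8} | A=∅ | R=[app :: addL(72)]]
step 24: [C=(λv. 6) | E={u↦-8, p↦-8} | A=[1] | R=[addL(72)]]
step 25: [C=6 | E={v↦1, u↦-8, p↦-8} | A=∅ | R=[addL(72)]]
→ final value 78

Answer: 78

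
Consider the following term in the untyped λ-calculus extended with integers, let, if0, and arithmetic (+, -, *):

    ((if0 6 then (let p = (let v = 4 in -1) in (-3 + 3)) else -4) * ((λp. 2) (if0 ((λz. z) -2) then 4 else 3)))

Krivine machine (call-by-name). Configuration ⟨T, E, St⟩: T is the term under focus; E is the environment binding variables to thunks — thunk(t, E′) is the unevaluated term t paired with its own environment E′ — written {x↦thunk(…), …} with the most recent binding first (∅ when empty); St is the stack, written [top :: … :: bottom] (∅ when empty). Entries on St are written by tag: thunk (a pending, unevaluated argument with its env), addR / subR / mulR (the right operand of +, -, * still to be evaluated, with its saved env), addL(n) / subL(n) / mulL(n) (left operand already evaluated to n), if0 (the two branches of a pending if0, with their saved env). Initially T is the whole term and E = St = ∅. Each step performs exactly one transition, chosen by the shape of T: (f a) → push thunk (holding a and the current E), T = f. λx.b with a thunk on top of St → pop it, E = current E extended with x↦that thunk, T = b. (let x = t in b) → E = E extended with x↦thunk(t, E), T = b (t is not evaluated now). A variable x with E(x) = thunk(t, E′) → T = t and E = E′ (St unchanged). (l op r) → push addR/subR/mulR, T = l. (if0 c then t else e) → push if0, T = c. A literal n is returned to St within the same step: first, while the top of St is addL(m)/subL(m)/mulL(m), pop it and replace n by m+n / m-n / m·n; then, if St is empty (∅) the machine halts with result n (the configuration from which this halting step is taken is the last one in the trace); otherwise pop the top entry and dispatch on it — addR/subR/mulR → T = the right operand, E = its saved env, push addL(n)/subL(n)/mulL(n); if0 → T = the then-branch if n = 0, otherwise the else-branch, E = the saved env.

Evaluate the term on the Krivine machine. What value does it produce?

Answer: -8

Machine steps:
[0] ⟨T=((if0 6 then (let p = (let v = 4 in -1) in (-3 + 3)) else -4) * ((λp. 2) (if0 ((λz. z) -2) then 4 else 3))); E=∅; St=∅⟩
[1] ⟨T=(if0 6 then (let p = (let v = 4 in -1) in (-3 + 3)) else -4); E=∅; St=[mulR]⟩
[2] ⟨T=6; E=∅; St=[if0 :: mulR]⟩
[3] ⟨T=-4; E=∅; St=[mulR]⟩
[4] ⟨T=((λp. 2) (if0 ((λz. z) -2) then 4 else 3)); E=∅; St=[mulL(-4)]⟩
[5] ⟨T=(λp. 2); E=∅; St=[thunk :: mulL(-4)]⟩
[6] ⟨T=2; E={p↦thunk((if0 ((λz. z) -2) then 4 else 3), ∅)}; St=[mulL(-4)]⟩
→ final value -8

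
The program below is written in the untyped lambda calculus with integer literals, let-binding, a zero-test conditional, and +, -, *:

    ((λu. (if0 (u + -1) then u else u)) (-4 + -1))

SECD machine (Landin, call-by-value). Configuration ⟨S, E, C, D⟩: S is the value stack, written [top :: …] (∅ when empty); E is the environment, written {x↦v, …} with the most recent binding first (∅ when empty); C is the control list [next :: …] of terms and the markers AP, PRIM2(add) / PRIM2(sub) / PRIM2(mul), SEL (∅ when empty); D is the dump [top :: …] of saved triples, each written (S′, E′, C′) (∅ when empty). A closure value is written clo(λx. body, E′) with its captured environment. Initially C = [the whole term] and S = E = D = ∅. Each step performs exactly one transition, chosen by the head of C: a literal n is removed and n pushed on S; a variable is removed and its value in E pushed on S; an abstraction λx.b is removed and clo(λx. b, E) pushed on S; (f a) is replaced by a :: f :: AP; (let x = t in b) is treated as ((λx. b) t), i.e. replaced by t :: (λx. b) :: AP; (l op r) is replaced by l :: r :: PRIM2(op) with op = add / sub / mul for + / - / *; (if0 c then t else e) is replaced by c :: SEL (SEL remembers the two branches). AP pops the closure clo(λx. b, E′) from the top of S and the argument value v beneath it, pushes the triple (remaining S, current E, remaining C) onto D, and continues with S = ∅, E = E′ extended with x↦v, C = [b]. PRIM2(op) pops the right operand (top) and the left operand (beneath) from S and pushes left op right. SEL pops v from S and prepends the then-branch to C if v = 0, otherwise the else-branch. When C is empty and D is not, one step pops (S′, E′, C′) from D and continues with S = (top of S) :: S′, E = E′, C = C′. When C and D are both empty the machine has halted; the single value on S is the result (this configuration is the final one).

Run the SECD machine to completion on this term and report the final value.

step 0: <S=∅, E=∅, C=[((λu. (if0 (u + -1) then u else u)) (-4 + -1))], D=∅>
step 1: <S=∅, E=∅, C=[(-4 + -1) :: (λu. (if0 (u + -1) then u else u)) :: AP], D=∅>
step 2: <S=∅, E=∅, C=[-4 :: -1 :: PRIM2(add) :: (λu. (if0 (u + -1) then u else u)) :: AP], D=∅>
step 3: <S=[-4], E=∅, C=[-1 :: PRIM2(add) :: (λu. (if0 (u + -1) then u else u)) :: AP], D=∅>
step 4: <S=[-1 :: -4], E=∅, C=[PRIM2(add) :: (λu. (if0 (u + -1) then u else u)) :: AP], D=∅>
step 5: <S=[-5], E=∅, C=[(λu. (if0 (u + -1) then u else u)) :: AP], D=∅>
step 6: <S=[clo(λu. (if0 (u + -1) then u else u), ∅) :: -5], E=∅, C=[AP], D=∅>
step 7: <S=∅, E={u↦-5}, C=[(if0 (u + -1) then u else u)], D=[(∅, ∅, ∅)]>
step 8: <S=∅, E={u↦-5}, C=[(u + -1) :: SEL], D=[(∅, ∅, ∅)]>
step 9: <S=∅, E={u↦-5}, C=[u :: -1 :: PRIM2(add) :: SEL], D=[(∅, ∅, ∅)]>
step 10: <S=[-5], E={u↦-5}, C=[-1 :: PRIM2(add) :: SEL], D=[(∅, ∅, ∅)]>
step 11: <S=[-1 :: -5], E={u↦-5}, C=[PRIM2(add) :: SEL], D=[(∅, ∅, ∅)]>
step 12: <S=[-6], E={u↦-5}, C=[SEL], D=[(∅, ∅, ∅)]>
step 13: <S=∅, E={u↦-5}, C=[u], D=[(∅, ∅, ∅)]>
step 14: <S=[-5], E={u↦-5}, C=∅, D=[(∅, ∅, ∅)]>
step 15: <S=[-5], E=∅, C=∅, D=∅>
→ final value -5

Answer: -5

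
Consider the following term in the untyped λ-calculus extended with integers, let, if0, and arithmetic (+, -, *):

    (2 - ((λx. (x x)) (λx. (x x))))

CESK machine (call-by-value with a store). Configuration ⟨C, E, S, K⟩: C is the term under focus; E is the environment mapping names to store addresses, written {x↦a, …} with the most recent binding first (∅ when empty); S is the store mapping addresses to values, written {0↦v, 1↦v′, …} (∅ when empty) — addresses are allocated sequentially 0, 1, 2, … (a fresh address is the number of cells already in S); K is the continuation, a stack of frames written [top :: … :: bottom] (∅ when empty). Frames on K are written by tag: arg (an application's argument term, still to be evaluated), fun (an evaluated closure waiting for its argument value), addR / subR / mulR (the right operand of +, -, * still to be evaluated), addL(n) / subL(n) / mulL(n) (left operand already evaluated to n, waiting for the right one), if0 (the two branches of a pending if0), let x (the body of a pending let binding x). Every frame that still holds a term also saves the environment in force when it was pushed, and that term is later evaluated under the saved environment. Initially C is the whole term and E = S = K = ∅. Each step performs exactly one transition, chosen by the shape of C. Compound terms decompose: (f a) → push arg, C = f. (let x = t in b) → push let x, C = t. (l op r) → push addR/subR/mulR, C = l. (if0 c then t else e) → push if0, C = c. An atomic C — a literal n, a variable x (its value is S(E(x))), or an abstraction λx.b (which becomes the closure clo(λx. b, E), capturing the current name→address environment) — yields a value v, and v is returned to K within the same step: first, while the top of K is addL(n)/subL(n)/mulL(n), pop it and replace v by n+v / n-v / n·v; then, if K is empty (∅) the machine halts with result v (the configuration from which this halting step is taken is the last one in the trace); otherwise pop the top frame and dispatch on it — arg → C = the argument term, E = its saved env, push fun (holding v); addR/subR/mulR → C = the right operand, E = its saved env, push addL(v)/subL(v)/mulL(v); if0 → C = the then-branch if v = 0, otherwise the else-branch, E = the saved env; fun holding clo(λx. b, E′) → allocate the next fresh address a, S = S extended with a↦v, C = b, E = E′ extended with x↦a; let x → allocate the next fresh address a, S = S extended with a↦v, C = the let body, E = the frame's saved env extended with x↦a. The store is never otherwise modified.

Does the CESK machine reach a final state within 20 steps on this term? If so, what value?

[0] ⟨C=(2 - ((λx. (x x)) (λx. (x x)))); E=∅; S=∅; K=∅⟩
[1] ⟨C=2; E=∅; S=∅; K=[subR]⟩
[2] ⟨C=((λx. (x x)) (λx. (x x))); E=∅; S=∅; K=[subL(2)]⟩
[3] ⟨C=(λx. (x x)); E=∅; S=∅; K=[arg :: subL(2)]⟩
[4] ⟨C=(λx. (x x)); E=∅; S=∅; K=[fun :: subL(2)]⟩
[5] ⟨C=(x x); E={x↦0}; S={0↦clo(λx. (x x), ∅)}; K=[subL(2)]⟩
[6] ⟨C=x; E={x↦0}; S={0↦clo(λx. (x x), ∅)}; K=[arg :: subL(2)]⟩
[7] ⟨C=x; E={x↦0}; S={0↦clo(λx. (x x), ∅)}; K=[fun :: subL(2)]⟩
[8] ⟨C=(x x); E={x↦1}; S={0↦clo(λx. (x x), ∅), 1↦clo(λx. (x x), ∅)}; K=[subL(2)]⟩
[9] ⟨C=x; E={x↦1}; S={0↦clo(λx. (x x), ∅), 1↦clo(λx. (x x), ∅)}; K=[arg :: subL(2)]⟩
[10] ⟨C=x; E={x↦1}; S={0↦clo(λx. (x x), ∅), 1↦clo(λx. (x x), ∅)}; K=[fun :: subL(2)]⟩
[11] ⟨C=(x x); E={x↦2}; S={0↦clo(λx. (x x), ∅), 1↦clo(λx. (x x), ∅), 2↦clo(λx. (x x), ∅)}; K=[subL(2)]⟩
[12] ⟨C=x; E={x↦2}; S={0↦clo(λx. (x x), ∅), 1↦clo(λx. (x x), ∅), 2↦clo(λx. (x x), ∅)}; K=[arg :: subL(2)]⟩
[13] ⟨C=x; E={x↦2}; S={0↦clo(λx. (x x), ∅), 1↦clo(λx. (x x), ∅), 2↦clo(λx. (x x), ∅)}; K=[fun :: subL(2)]⟩
[14] ⟨C=(x x); E={x↦3}; S={0↦clo(λx. (x x), ∅), 1↦clo(λx. (x x), ∅), 2↦clo(λx. (x x), ∅), 3↦clo(λx. (x x), ∅)}; K=[subL(2)]⟩
[15] ⟨C=x; E={x↦3}; S={0↦clo(λx. (x x), ∅), 1↦clo(λx. (x x), ∅), 2↦clo(λx. (x x), ∅), 3↦clo(λx. (x x), ∅)}; K=[arg :: subL(2)]⟩
[16] ⟨C=x; E={x↦3}; S={0↦clo(λx. (x x), ∅), 1↦clo(λx. (x x), ∅), 2↦clo(λx. (x x), ∅), 3↦clo(λx. (x x), ∅)}; K=[fun :: subL(2)]⟩
[17] ⟨C=(x x); E={x↦4}; S={0↦clo(λx. (x x), ∅), 1↦clo(λx. (x x), ∅), 2↦clo(λx. (x x), ∅), 3↦clo(λx. (x x), ∅), 4↦clo(λx. (x x), ∅)}; K=[subL(2)]⟩
[18] ⟨C=x; E={x↦4}; S={0↦clo(λx. (x x), ∅), 1↦clo(λx. (x x), ∅), 2↦clo(λx. (x x), ∅), 3↦clo(λx. (x x), ∅), 4↦clo(λx. (x x), ∅)}; K=[arg :: subL(2)]⟩
[19] ⟨C=x; E={x↦4}; S={0↦clo(λx. (x x), ∅), 1↦clo(λx. (x x), ∅), 2↦clo(λx. (x x), ∅), 3↦clo(λx. (x x), ∅), 4↦clo(λx. (x x), ∅)}; K=[fun :: subL(2)]⟩
[20] ⟨C=(x x); E={x↦5}; S={0↦clo(λx. (x x), ∅), 1↦clo(λx. (x x), ∅), 2↦clo(λx. (x x), ∅), 3↦clo(λx. (x x), ∅), 4↦clo(λx. (x x), ∅), 5↦clo(λx. (x x), ∅)}; K=[subL(2)]⟩
→ 20 transitions taken and the configuration is still not final: no result within 20 steps

Answer: DIVERGES (no final state within 20 steps)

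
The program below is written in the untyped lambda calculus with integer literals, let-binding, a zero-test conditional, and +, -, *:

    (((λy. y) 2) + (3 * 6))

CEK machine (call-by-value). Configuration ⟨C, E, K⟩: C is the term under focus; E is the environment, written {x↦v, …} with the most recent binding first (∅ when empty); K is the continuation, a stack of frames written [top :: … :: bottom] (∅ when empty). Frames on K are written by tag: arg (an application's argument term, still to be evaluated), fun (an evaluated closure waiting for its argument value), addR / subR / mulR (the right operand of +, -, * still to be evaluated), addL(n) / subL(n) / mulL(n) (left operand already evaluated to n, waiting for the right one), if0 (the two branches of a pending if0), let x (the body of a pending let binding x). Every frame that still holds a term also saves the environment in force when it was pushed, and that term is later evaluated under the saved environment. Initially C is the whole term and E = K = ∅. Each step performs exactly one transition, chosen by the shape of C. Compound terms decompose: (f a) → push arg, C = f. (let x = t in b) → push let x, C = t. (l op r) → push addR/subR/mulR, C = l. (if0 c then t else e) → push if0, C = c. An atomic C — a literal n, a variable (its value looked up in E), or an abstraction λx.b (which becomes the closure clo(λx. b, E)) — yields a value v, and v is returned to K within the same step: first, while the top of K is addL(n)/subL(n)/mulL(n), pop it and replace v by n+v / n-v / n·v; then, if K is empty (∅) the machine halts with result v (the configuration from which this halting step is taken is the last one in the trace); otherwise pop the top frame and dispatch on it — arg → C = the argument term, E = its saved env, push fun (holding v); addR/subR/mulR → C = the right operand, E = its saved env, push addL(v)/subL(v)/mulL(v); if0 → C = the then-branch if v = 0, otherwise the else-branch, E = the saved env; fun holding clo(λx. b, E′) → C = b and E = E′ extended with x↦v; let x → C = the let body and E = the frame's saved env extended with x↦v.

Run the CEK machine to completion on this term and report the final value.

Answer: 20

Machine steps:
0. <C=(((λy. y) 2) + (3 * 6)), E=∅, K=∅>
1. <C=((λy. y) 2), E=∅, K=[addR]>
2. <C=(λy. y), E=∅, K=[arg :: addR]>
3. <C=2, E=∅, K=[fun :: addR]>
4. <C=y, E={y↦2}, K=[addR]>
5. <C=(3 * 6), E=∅, K=[addL(2)]>
6. <C=3, E=∅, K=[mulR :: addL(2)]>
7. <C=6, E=∅, K=[mulL(3) :: addL(2)]>
→ final value 20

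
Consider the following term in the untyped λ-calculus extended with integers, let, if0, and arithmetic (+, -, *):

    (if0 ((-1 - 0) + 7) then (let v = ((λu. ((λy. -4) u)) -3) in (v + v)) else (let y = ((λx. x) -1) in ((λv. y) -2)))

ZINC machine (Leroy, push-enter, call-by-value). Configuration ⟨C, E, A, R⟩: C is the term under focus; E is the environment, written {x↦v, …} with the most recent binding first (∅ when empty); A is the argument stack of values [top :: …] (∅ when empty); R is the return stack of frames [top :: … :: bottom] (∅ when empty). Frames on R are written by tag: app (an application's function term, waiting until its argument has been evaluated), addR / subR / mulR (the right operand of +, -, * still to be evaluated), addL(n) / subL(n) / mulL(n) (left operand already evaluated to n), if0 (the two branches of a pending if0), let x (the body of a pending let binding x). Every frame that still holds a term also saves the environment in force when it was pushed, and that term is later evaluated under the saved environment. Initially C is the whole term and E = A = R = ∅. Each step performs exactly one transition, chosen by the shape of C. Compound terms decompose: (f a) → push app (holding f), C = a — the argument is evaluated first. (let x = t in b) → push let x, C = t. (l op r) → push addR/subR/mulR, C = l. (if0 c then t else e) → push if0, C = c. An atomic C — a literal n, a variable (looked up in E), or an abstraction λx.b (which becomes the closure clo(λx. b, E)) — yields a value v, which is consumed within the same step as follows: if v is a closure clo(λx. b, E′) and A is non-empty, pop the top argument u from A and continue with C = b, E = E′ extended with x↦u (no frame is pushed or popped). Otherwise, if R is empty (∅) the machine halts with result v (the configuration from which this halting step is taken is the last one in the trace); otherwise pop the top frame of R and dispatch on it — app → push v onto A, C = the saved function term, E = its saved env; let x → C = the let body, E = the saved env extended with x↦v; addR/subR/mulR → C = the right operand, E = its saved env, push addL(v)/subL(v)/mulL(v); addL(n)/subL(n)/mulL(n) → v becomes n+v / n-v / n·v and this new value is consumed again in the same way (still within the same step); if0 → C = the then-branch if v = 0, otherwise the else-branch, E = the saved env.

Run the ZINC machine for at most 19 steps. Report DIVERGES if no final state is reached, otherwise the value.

step 0: [C=(if0 ((-1 - 0) + 7) then (let v = ((λu. ((λy. -4) u)) -3) in (v + v)) else (let y = ((λx. x) -1) in ((λv. y) -2))) | E=∅ | A=∅ | R=∅]
step 1: [C=((-1 - 0) + 7) | E=∅ | A=∅ | R=[if0]]
step 2: [C=(-1 - 0) | E=∅ | A=∅ | R=[addR :: if0]]
step 3: [C=-1 | E=∅ | A=∅ | R=[subR :: addR :: if0]]
step 4: [C=0 | E=∅ | A=∅ | R=[subL(-1) :: addR :: if0]]
step 5: [C=7 | E=∅ | A=∅ | R=[addL(-1) :: if0]]
step 6: [C=(let y = ((λx. x) -1) in ((λv. y) -2)) | E=∅ | A=∅ | R=∅]
step 7: [C=((λx. x) -1) | E=∅ | A=∅ | R=[let y]]
step 8: [C=-1 | E=∅ | A=∅ | R=[app :: let y]]
step 9: [C=(λx. x) | E=∅ | A=[-1] | R=[let y]]
step 10: [C=x | E={x↦-1} | A=∅ | R=[let y]]
step 11: [C=((λv. y) -2) | E={y↦-1} | A=∅ | R=∅]
step 12: [C=-2 | E={y↦-1} | A=∅ | R=[app]]
step 13: [C=(λv. y) | E={y↦-1} | A=[-2] | R=∅]
step 14: [C=y | E={v↦-2, y↦-1} | A=∅ | R=∅]
→ final value -1

Answer: -1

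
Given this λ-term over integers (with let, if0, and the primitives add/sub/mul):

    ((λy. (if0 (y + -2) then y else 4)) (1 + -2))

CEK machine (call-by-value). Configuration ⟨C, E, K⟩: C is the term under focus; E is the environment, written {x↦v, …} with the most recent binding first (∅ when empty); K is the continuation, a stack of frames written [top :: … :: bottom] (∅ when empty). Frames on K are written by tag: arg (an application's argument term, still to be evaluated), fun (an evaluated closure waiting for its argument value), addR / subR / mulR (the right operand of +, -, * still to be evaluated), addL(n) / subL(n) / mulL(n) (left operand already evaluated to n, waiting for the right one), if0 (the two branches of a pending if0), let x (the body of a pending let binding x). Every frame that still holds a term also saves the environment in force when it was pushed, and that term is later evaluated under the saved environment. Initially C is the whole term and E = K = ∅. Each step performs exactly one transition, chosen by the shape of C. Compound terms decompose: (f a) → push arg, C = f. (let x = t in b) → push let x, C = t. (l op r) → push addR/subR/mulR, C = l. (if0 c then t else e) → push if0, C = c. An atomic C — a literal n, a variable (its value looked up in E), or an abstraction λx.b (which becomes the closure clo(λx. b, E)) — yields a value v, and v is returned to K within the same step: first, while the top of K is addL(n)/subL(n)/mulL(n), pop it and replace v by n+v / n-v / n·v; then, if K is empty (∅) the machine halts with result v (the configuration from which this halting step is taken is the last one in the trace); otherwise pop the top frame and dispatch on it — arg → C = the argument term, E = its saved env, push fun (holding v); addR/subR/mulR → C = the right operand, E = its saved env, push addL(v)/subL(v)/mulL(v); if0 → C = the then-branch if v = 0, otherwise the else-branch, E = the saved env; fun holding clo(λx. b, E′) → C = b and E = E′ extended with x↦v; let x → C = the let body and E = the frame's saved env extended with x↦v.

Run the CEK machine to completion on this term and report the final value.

[0] <C=((λy. (if0 (y + -2) then y else 4)) (1 + -2)), E=∅, K=∅>
[1] <C=(λy. (if0 (y + -2) then y else 4)), E=∅, K=[arg]>
[2] <C=(1 + -2), E=∅, K=[fun]>
[3] <C=1, E=∅, K=[addR :: fun]>
[4] <C=-2, E=∅, K=[addL(1) :: fun]>
[5] <C=(if0 (y + -2) then y else 4), E={y↦-1}, K=∅>
[6] <C=(y + -2), E={y↦-1}, K=[if0]>
[7] <C=y, E={y↦-1}, K=[addR :: if0]>
[8] <C=-2, E={y↦-1}, K=[addL(-1) :: if0]>
[9] <C=4, E={y↦-1}, K=∅>
→ final value 4

Answer: 4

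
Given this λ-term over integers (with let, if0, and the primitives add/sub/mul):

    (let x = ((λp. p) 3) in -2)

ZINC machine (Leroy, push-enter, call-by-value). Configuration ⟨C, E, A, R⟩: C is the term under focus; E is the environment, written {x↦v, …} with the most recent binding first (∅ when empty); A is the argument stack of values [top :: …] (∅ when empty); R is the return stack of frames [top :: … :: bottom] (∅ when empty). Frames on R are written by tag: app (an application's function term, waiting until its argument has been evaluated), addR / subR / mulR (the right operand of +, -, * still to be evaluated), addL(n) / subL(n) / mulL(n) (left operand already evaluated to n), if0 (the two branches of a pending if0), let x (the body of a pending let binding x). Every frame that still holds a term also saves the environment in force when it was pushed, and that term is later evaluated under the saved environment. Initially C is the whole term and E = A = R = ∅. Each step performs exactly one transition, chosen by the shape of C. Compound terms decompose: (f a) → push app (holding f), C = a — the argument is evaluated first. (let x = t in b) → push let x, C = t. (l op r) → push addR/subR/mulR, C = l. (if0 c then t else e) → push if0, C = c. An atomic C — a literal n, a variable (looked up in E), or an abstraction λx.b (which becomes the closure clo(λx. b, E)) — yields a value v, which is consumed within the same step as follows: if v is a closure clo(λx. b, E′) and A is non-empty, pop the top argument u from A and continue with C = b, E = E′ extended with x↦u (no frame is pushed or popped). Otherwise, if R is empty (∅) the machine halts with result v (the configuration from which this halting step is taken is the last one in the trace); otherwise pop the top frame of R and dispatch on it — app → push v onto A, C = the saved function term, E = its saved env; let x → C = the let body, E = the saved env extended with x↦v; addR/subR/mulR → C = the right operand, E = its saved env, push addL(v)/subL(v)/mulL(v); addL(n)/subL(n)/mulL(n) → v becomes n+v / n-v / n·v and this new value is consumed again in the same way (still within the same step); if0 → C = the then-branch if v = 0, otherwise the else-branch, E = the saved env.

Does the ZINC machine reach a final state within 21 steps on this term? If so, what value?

Answer: -2

Execution trace:
step 0: ⟨C=(let x = ((λp. p) 3) in -2); E=∅; A=∅; R=∅⟩
step 1: ⟨C=((λp. p) 3); E=∅; A=∅; R=[let x]⟩
step 2: ⟨C=3; E=∅; A=∅; R=[app :: let x]⟩
step 3: ⟨C=(λp. p); E=∅; A=[3]; R=[let x]⟩
step 4: ⟨C=p; E={p↦3}; A=∅; R=[let x]⟩
step 5: ⟨C=-2; E={x↦3}; A=∅; R=∅⟩
→ final value -2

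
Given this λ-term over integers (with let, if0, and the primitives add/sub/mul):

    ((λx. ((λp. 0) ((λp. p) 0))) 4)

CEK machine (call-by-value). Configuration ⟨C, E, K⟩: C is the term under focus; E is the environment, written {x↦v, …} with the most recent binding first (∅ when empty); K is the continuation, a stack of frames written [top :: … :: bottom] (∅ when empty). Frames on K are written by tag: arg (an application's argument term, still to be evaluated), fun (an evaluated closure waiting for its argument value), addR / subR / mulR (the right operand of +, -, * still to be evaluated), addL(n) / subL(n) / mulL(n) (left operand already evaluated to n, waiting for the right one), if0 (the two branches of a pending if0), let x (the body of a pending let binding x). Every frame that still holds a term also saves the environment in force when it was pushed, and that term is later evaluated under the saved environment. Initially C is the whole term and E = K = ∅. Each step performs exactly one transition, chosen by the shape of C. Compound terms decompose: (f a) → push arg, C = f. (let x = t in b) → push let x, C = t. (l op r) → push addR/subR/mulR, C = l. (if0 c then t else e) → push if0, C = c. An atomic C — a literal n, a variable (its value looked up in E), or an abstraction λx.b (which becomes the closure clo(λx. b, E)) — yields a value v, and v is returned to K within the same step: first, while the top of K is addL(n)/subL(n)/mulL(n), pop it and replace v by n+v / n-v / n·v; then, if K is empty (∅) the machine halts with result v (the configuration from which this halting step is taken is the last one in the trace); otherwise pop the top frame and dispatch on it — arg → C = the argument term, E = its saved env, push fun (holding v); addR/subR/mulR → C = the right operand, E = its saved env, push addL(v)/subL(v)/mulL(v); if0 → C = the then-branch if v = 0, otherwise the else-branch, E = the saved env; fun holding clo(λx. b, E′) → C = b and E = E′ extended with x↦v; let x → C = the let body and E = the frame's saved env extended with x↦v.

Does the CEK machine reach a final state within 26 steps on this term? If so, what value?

Answer: 0

Derivation:
t=0: <C=((λx. ((λp. 0) ((λp. p) 0))) 4), E=∅, K=∅>
t=1: <C=(λx. ((λp. 0) ((λp. p) 0))), E=∅, K=[arg]>
t=2: <C=4, E=∅, K=[fun]>
t=3: <C=((λp. 0) ((λp. p) 0)), E={x↦4}, K=∅>
t=4: <C=(λp. 0), E={x↦4}, K=[arg]>
t=5: <C=((λp. p) 0), E={x↦4}, K=[fun]>
t=6: <C=(λp. p), E={x↦4}, K=[arg :: fun]>
t=7: <C=0, E={x↦4}, K=[fun :: fun]>
t=8: <C=p, E={p↦0, x↦4}, K=[fun]>
t=9: <C=0, E={p↦0, x↦4}, K=∅>
→ final value 0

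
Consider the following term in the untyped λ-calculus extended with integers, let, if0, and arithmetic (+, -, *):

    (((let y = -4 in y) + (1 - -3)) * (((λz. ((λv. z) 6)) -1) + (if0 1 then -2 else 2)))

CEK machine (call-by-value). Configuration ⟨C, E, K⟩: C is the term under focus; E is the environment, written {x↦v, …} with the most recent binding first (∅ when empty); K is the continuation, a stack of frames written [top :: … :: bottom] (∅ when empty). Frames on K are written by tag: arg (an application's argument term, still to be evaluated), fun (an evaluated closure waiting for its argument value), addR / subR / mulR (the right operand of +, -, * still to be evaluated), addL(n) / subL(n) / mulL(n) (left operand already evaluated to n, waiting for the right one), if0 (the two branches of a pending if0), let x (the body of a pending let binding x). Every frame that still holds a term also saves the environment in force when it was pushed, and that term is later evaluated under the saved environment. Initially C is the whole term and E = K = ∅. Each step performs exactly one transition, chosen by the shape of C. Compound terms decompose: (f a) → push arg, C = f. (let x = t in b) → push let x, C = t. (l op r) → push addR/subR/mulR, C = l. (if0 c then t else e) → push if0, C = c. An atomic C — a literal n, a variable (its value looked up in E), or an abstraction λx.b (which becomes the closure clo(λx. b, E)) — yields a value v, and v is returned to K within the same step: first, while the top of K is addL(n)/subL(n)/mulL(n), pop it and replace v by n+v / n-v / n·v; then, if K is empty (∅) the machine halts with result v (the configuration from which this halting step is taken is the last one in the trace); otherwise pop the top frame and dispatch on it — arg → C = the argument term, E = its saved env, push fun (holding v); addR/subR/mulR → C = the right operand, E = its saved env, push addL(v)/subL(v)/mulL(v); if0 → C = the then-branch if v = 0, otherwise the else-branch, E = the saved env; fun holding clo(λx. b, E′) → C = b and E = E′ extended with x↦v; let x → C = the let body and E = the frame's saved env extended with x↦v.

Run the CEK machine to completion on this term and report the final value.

Answer: 0

Derivation:
[0] ⟨C=(((let y = -4 in y) + (1 - -3)) * (((λz. ((λv. z) 6)) -1) + (if0 1 then -2 else 2))); E=∅; K=∅⟩
[1] ⟨C=((let y = -4 in y) + (1 - -3)); E=∅; K=[mulR]⟩
[2] ⟨C=(let y = -4 in y); E=∅; K=[addR :: mulR]⟩
[3] ⟨C=-4; E=∅; K=[let y :: addR :: mulR]⟩
[4] ⟨C=y; E={y↦-4}; K=[addR :: mulR]⟩
[5] ⟨C=(1 - -3); E=∅; K=[addL(-4) :: mulR]⟩
[6] ⟨C=1; E=∅; K=[subR :: addL(-4) :: mulR]⟩
[7] ⟨C=-3; E=∅; K=[subL(1) :: addL(-4) :: mulR]⟩
[8] ⟨C=(((λz. ((λv. z) 6)) -1) + (if0 1 then -2 else 2)); E=∅; K=[mulL(0)]⟩
[9] ⟨C=((λz. ((λv. z) 6)) -1); E=∅; K=[addR :: mulL(0)]⟩
[10] ⟨C=(λz. ((λv. z) 6)); E=∅; K=[arg :: addR :: mulL(0)]⟩
[11] ⟨C=-1; E=∅; K=[fun :: addR :: mulL(0)]⟩
[12] ⟨C=((λv. z) 6); E={z↦-1}; K=[addR :: mulL(0)]⟩
[13] ⟨C=(λv. z); E={z↦-1}; K=[arg :: addR :: mulL(0)]⟩
[14] ⟨C=6; E={z↦-1}; K=[fun :: addR :: mulL(0)]⟩
[15] ⟨C=z; E={v↦6, z↦-1}; K=[addR :: mulL(0)]⟩
[16] ⟨C=(if0 1 then -2 else 2); E=∅; K=[addL(-1) :: mulL(0)]⟩
[17] ⟨C=1; E=∅; K=[if0 :: addL(-1) :: mulL(0)]⟩
[18] ⟨C=2; E=∅; K=[addL(-1) :: mulL(0)]⟩
→ final value 0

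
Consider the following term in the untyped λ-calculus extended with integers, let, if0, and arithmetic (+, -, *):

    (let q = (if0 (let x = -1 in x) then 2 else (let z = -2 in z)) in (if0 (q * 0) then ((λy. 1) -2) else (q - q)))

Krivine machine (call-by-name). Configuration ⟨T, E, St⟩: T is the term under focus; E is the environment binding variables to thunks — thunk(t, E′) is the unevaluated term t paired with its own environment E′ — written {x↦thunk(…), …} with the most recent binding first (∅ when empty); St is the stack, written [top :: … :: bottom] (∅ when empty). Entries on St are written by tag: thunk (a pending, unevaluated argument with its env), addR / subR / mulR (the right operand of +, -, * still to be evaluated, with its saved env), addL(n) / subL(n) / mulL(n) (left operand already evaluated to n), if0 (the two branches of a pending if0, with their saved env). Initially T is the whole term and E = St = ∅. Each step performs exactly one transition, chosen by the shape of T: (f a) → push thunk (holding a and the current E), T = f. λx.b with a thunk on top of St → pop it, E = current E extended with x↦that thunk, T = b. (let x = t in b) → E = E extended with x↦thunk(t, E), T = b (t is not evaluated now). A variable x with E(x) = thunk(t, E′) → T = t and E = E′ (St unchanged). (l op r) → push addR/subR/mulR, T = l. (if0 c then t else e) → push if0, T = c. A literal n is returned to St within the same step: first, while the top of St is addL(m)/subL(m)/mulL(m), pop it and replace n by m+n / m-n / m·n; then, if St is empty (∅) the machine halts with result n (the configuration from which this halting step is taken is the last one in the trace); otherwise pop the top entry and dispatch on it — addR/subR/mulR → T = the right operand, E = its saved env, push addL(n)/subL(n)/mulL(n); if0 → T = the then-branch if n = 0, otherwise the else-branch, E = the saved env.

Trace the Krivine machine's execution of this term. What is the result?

Answer: 1

Derivation:
0. [T=(let q = (if0 (let x = -1 in x) then 2 else (let z = -2 in z)) in (if0 (q * 0) then ((λy. 1) -2) else (q - q))) | E=∅ | St=∅]
1. [T=(if0 (q * 0) then ((λy. 1) -2) else (q - q)) | E={q↦thunk((if0 (let x = -1 in x) then 2 else (let z = -2 in z)), ∅)} | St=∅]
2. [T=(q * 0) | E={q↦thunk((if0 (let x = -1 in x) then 2 else (let z = -2 in z)), ∅)} | St=[if0]]
3. [T=q | E={q↦thunk((if0 (let x = -1 in x) then 2 else (let z = -2 in z)), ∅)} | St=[mulR :: if0]]
4. [T=(if0 (let x = -1 in x) then 2 else (let z = -2 in z)) | E=∅ | St=[mulR :: if0]]
5. [T=(let x = -1 in x) | E=∅ | St=[if0 :: mulR :: if0]]
6. [T=x | E={x↦thunk(-1, ∅)} | St=[if0 :: mulR :: if0]]
7. [T=-1 | E=∅ | St=[if0 :: mulR :: if0]]
8. [T=(let z = -2 in z) | E=∅ | St=[mulR :: if0]]
9. [T=z | E={z↦thunk(-2, ∅)} | St=[mulR :: if0]]
10. [T=-2 | E=∅ | St=[mulR :: if0]]
11. [T=0 | E={q↦thunk((if0 (let x = -1 in x) then 2 else (let z = -2 in z)), ∅)} | St=[mulL(-2) :: if0]]
12. [T=((λy. 1) -2) | E={q↦thunk((if0 (let x = -1 in x) then 2 else (let z = -2 in z)), ∅)} | St=∅]
13. [T=(λy. 1) | E={q↦thunk((if0 (let x = -1 in x) then 2 else (let z = -2 in z)), ∅)} | St=[thunk]]
14. [T=1 | E={y↦thunk(-2, {q↦thunk((if0 (let x = -1 in x) then 2 else (let z = -2 in z)), ∅)}), q↦thunk((if0 (let x = -1 in x) then 2 else (let z = -2 in z)), ∅)} | St=∅]
→ final value 1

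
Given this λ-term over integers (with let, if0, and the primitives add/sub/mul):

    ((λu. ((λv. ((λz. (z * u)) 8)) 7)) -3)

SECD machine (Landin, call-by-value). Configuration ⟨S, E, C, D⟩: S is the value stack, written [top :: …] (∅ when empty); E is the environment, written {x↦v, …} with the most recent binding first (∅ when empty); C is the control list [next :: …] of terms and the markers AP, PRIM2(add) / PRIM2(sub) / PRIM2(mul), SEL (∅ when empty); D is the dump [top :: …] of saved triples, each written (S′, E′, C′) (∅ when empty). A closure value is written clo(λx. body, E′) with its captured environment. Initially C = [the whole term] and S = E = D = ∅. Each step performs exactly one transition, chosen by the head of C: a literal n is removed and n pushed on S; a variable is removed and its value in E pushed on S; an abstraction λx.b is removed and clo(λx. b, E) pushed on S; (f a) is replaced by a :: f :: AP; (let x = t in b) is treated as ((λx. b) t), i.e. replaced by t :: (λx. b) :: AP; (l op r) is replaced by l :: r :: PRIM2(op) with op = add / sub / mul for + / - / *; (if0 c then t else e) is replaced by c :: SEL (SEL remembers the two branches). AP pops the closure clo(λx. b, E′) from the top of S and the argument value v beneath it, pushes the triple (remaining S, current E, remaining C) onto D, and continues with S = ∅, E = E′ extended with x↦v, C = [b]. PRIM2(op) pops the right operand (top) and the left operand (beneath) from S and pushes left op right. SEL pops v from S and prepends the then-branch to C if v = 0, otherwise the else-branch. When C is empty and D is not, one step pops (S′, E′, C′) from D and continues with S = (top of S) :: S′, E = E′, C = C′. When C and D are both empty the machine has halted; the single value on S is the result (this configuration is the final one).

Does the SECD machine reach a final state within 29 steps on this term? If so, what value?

0. [S=∅ | E=∅ | C=[((λu. ((λv. ((λz. (z * u)) 8)) 7)) -3)] | D=∅]
1. [S=∅ | E=∅ | C=[-3 :: (λu. ((λv. ((λz. (z * u)) 8)) 7)) :: AP] | D=∅]
2. [S=[-3] | E=∅ | C=[(λu. ((λv. ((λz. (z * u)) 8)) 7)) :: AP] | D=∅]
3. [S=[clo(λu. ((λv. ((λz. (z * u)) 8)) 7), ∅) :: -3] | E=∅ | C=[AP] | D=∅]
4. [S=∅ | E={u↦-3} | C=[((λv. ((λz. (z * u)) 8)) 7)] | D=[(∅, ∅, ∅)]]
5. [S=∅ | E={u↦-3} | C=[7 :: (λv. ((λz. (z * u)) 8)) :: AP] | D=[(∅, ∅, ∅)]]
6. [S=[7] | E={u↦-3} | C=[(λv. ((λz. (z * u)) 8)) :: AP] | D=[(∅, ∅, ∅)]]
7. [S=[clo(λv. ((λz. (z * u)) 8), {u↦-3}) :: 7] | E={u↦-3} | C=[AP] | D=[(∅, ∅, ∅)]]
8. [S=∅ | E={v↦7, u↦-3} | C=[((λz. (z * u)) 8)] | D=[(∅, {u↦-3}, ∅) :: (∅, ∅, ∅)]]
9. [S=∅ | E={v↦7, u↦-3} | C=[8 :: (λz. (z * u)) :: AP] | D=[(∅, {u↦-3}, ∅) :: (∅, ∅, ∅)]]
10. [S=[8] | E={v↦7, u↦-3} | C=[(λz. (z * u)) :: AP] | D=[(∅, {u↦-3}, ∅) :: (∅, ∅, ∅)]]
11. [S=[clo(λz. (z * u), {v↦7, u↦-3}) :: 8] | E={v↦7, u↦-3} | C=[AP] | D=[(∅, {u↦-3}, ∅) :: (∅, ∅, ∅)]]
12. [S=∅ | E={z↦8, v↦7, u↦-3} | C=[(z * u)] | D=[(∅, {v↦7, u↦-3}, ∅) :: (∅, {u↦-3}, ∅) :: (∅, ∅, ∅)]]
13. [S=∅ | E={z↦8, v↦7, u↦-3} | C=[z :: u :: PRIM2(mul)] | D=[(∅, {v↦7, u↦-3}, ∅) :: (∅, {u↦-3}, ∅) :: (∅, ∅, ∅)]]
14. [S=[8] | E={z↦8, v↦7, u↦-3} | C=[u :: PRIM2(mul)] | D=[(∅, {v↦7, u↦-3}, ∅) :: (∅, {u↦-3}, ∅) :: (∅, ∅, ∅)]]
15. [S=[-3 :: 8] | E={z↦8, v↦7, u↦-3} | C=[PRIM2(mul)] | D=[(∅, {v↦7, u↦-3}, ∅) :: (∅, {u↦-3}, ∅) :: (∅, ∅, ∅)]]
16. [S=[-24] | E={z↦8, v↦7, u↦-3} | C=∅ | D=[(∅, {v↦7, u↦-3}, ∅) :: (∅, {u↦-3}, ∅) :: (∅, ∅, ∅)]]
17. [S=[-24] | E={v↦7, u↦-3} | C=∅ | D=[(∅, {u↦-3}, ∅) :: (∅, ∅, ∅)]]
18. [S=[-24] | E={u↦-3} | C=∅ | D=[(∅, ∅, ∅)]]
19. [S=[-24] | E=∅ | C=∅ | D=∅]
→ final value -24

Answer: -24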